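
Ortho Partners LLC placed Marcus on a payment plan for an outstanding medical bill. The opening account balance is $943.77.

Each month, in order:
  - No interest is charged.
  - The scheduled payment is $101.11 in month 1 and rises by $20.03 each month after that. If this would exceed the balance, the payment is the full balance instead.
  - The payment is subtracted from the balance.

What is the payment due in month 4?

$161.20

Month 1: opening $943.77; payment $101.11; balance $842.66
Month 2: opening $842.66; payment $121.14; balance $721.52
Month 3: opening $721.52; payment $141.17; balance $580.35
Month 4: opening $580.35; payment $161.20; balance $419.15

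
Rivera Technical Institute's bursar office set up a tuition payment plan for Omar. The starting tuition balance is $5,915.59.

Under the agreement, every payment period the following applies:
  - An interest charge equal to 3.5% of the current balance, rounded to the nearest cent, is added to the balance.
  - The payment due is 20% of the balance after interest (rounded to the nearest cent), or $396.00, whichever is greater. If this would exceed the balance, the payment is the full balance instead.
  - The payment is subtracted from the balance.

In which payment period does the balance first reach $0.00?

12

Payment period 1: opening $5,915.59; interest $207.05 → $6,122.64; payment $1,224.53; balance $4,898.11
Payment period 2: opening $4,898.11; interest $171.43 → $5,069.54; payment $1,013.91; balance $4,055.63
Payment period 3: opening $4,055.63; interest $141.95 → $4,197.58; payment $839.52; balance $3,358.06
Payment period 4: opening $3,358.06; interest $117.53 → $3,475.59; payment $695.12; balance $2,780.47
Payment period 5: opening $2,780.47; interest $97.32 → $2,877.79; payment $575.56; balance $2,302.23
Payment period 6: opening $2,302.23; interest $80.58 → $2,382.81; payment $476.56; balance $1,906.25
Payment period 7: opening $1,906.25; interest $66.72 → $1,972.97; payment $396.00; balance $1,576.97
Payment period 8: opening $1,576.97; interest $55.19 → $1,632.16; payment $396.00; balance $1,236.16
Payment period 9: opening $1,236.16; interest $43.27 → $1,279.43; payment $396.00; balance $883.43
Payment period 10: opening $883.43; interest $30.92 → $914.35; payment $396.00; balance $518.35
Payment period 11: opening $518.35; interest $18.14 → $536.49; payment $396.00; balance $140.49
Payment period 12: opening $140.49; interest $4.92 → $145.41; payment $145.41; balance $0.00
Balance reaches $0.00 in payment period 12.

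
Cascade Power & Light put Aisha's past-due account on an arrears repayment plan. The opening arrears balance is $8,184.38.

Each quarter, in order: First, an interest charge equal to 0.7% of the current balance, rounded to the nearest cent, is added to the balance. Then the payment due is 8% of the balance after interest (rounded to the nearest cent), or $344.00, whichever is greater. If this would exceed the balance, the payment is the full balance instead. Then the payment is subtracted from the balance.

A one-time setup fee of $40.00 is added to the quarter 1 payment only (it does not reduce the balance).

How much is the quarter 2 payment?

$610.83

Quarter 1: opening $8,184.38; interest $57.29 → $8,241.67; payment $659.33 (+ $40.00 fee); balance $7,582.34
Quarter 2: opening $7,582.34; interest $53.08 → $7,635.42; payment $610.83; balance $7,024.59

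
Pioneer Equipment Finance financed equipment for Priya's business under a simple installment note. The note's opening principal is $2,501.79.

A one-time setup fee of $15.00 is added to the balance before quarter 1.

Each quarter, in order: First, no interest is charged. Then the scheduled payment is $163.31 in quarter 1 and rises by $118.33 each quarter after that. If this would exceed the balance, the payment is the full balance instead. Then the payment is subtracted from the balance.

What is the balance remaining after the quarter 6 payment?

Quarter 1: $2,516.79 − $163.31 → $2,353.48
Quarter 2: $2,353.48 − $281.64 → $2,071.84
Quarter 3: $2,071.84 − $399.97 → $1,671.87
Quarter 4: $1,671.87 − $518.30 → $1,153.57
Quarter 5: $1,153.57 − $636.63 → $516.94
Quarter 6: $516.94 − $516.94 → $0.00

$0.00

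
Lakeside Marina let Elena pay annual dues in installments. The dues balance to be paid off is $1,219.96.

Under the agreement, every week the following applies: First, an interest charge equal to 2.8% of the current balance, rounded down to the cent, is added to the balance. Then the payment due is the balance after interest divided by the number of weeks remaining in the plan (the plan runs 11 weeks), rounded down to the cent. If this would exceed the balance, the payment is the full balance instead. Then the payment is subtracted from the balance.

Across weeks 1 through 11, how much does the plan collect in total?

$1,445.25

Week 1: opening $1,219.96; interest $34.15 → $1,254.11; payment $114.01; balance $1,140.10
Week 2: opening $1,140.10; interest $31.92 → $1,172.02; payment $117.20; balance $1,054.82
Week 3: opening $1,054.82; interest $29.53 → $1,084.35; payment $120.48; balance $963.87
Week 4: opening $963.87; interest $26.98 → $990.85; payment $123.85; balance $867.00
Week 5: opening $867.00; interest $24.27 → $891.27; payment $127.32; balance $763.95
Week 6: opening $763.95; interest $21.39 → $785.34; payment $130.89; balance $654.45
Week 7: opening $654.45; interest $18.32 → $672.77; payment $134.55; balance $538.22
Week 8: opening $538.22; interest $15.07 → $553.29; payment $138.32; balance $414.97
Week 9: opening $414.97; interest $11.61 → $426.58; payment $142.19; balance $284.39
Week 10: opening $284.39; interest $7.96 → $292.35; payment $146.17; balance $146.18
Week 11: opening $146.18; interest $4.09 → $150.27; payment $150.27; balance $0.00
Total paid: $1,445.25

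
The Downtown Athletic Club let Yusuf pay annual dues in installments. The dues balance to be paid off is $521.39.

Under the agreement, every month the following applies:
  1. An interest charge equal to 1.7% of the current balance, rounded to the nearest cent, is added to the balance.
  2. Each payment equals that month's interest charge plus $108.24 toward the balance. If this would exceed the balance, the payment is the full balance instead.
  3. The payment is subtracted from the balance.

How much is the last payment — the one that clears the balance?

Month 1: $521.39 +$8.86 interest = $530.25; pay $117.10 → $413.15
Month 2: $413.15 +$7.02 interest = $420.17; pay $115.26 → $304.91
Month 3: $304.91 +$5.18 interest = $310.09; pay $113.42 → $196.67
Month 4: $196.67 +$3.34 interest = $200.01; pay $111.58 → $88.43
Month 5: $88.43 +$1.50 interest = $89.93; pay $89.93 → $0.00

$89.93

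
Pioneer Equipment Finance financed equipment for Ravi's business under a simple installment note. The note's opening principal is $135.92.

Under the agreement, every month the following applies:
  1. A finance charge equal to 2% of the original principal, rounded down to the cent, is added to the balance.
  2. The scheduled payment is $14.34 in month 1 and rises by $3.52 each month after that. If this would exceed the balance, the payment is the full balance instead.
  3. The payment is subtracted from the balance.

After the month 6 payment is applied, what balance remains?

Month 1: $135.92 +$2.71 interest = $138.63; pay $14.34 → $124.29
Month 2: $124.29 +$2.71 interest = $127.00; pay $17.86 → $109.14
Month 3: $109.14 +$2.71 interest = $111.85; pay $21.38 → $90.47
Month 4: $90.47 +$2.71 interest = $93.18; pay $24.90 → $68.28
Month 5: $68.28 +$2.71 interest = $70.99; pay $28.42 → $42.57
Month 6: $42.57 +$2.71 interest = $45.28; pay $31.94 → $13.34

$13.34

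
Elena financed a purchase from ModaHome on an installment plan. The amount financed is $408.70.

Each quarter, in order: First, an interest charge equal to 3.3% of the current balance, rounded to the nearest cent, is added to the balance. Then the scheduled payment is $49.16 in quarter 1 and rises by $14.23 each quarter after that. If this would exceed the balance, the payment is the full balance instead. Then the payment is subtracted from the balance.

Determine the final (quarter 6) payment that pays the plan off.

# | Opening | Interest | Payment | End bal
1 | $408.70 | $13.49 | $49.16 | $373.03
2 | $373.03 | $12.31 | $63.39 | $321.95
3 | $321.95 | $10.62 | $77.62 | $254.95
4 | $254.95 | $8.41 | $91.85 | $171.51
5 | $171.51 | $5.66 | $106.08 | $71.09
6 | $71.09 | $2.35 | $73.44 | $0.00

$73.44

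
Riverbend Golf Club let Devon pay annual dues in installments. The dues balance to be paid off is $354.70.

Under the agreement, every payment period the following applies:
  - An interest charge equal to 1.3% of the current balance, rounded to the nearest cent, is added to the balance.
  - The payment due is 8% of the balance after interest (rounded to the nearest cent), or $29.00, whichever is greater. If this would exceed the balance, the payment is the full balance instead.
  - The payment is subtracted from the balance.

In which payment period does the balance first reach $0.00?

Payment period 1: $354.70 +$4.61 interest = $359.31; pay $29.00 → $330.31
Payment period 2: $330.31 +$4.29 interest = $334.60; pay $29.00 → $305.60
Payment period 3: $305.60 +$3.97 interest = $309.57; pay $29.00 → $280.57
Payment period 4: $280.57 +$3.65 interest = $284.22; pay $29.00 → $255.22
Payment period 5: $255.22 +$3.32 interest = $258.54; pay $29.00 → $229.54
Payment period 6: $229.54 +$2.98 interest = $232.52; pay $29.00 → $203.52
Payment period 7: $203.52 +$2.65 interest = $206.17; pay $29.00 → $177.17
Payment period 8: $177.17 +$2.30 interest = $179.47; pay $29.00 → $150.47
Payment period 9: $150.47 +$1.96 interest = $152.43; pay $29.00 → $123.43
Payment period 10: $123.43 +$1.60 interest = $125.03; pay $29.00 → $96.03
Payment period 11: $96.03 +$1.25 interest = $97.28; pay $29.00 → $68.28
Payment period 12: $68.28 +$0.89 interest = $69.17; pay $29.00 → $40.17
Payment period 13: $40.17 +$0.52 interest = $40.69; pay $29.00 → $11.69
Payment period 14: $11.69 +$0.15 interest = $11.84; pay $11.84 → $0.00
Balance reaches $0.00 in payment period 14.

14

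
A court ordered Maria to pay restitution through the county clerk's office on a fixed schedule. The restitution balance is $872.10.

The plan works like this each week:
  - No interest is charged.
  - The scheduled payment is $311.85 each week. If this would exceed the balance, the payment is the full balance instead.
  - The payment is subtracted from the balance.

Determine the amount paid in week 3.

$248.40

Week 1: $872.10 − $311.85 → $560.25
Week 2: $560.25 − $311.85 → $248.40
Week 3: $248.40 − $248.40 → $0.00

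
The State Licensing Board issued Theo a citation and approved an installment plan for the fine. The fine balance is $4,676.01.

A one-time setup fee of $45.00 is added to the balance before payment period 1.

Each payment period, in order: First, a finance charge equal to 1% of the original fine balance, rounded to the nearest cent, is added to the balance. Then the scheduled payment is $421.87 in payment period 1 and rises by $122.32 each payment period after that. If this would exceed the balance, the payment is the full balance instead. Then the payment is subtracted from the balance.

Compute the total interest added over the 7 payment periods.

$327.32

Payment period 1: $4,721.01 +$46.76 interest = $4,767.77; pay $421.87 → $4,345.90
Payment period 2: $4,345.90 +$46.76 interest = $4,392.66; pay $544.19 → $3,848.47
Payment period 3: $3,848.47 +$46.76 interest = $3,895.23; pay $666.51 → $3,228.72
Payment period 4: $3,228.72 +$46.76 interest = $3,275.48; pay $788.83 → $2,486.65
Payment period 5: $2,486.65 +$46.76 interest = $2,533.41; pay $911.15 → $1,622.26
Payment period 6: $1,622.26 +$46.76 interest = $1,669.02; pay $1,033.47 → $635.55
Payment period 7: $635.55 +$46.76 interest = $682.31; pay $682.31 → $0.00
Total interest: $46.76 + $46.76 + $46.76 + $46.76 + $46.76 + $46.76 + $46.76 = $327.32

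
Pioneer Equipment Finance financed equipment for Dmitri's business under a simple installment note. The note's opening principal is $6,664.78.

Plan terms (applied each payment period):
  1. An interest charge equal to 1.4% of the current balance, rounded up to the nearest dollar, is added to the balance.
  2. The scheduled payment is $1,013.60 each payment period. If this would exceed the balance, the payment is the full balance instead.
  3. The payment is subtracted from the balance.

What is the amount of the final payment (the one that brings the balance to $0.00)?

$964.18

Payment period 1: $6,664.78 +$94.00 interest = $6,758.78; pay $1,013.60 → $5,745.18
Payment period 2: $5,745.18 +$81.00 interest = $5,826.18; pay $1,013.60 → $4,812.58
Payment period 3: $4,812.58 +$68.00 interest = $4,880.58; pay $1,013.60 → $3,866.98
Payment period 4: $3,866.98 +$55.00 interest = $3,921.98; pay $1,013.60 → $2,908.38
Payment period 5: $2,908.38 +$41.00 interest = $2,949.38; pay $1,013.60 → $1,935.78
Payment period 6: $1,935.78 +$28.00 interest = $1,963.78; pay $1,013.60 → $950.18
Payment period 7: $950.18 +$14.00 interest = $964.18; pay $964.18 → $0.00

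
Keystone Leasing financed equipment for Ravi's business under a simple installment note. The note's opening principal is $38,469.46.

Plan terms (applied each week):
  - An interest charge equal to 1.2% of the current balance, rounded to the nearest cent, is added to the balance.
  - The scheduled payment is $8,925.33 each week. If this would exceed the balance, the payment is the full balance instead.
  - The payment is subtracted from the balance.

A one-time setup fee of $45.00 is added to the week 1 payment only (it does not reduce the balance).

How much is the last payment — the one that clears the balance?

Week 1: opening $38,469.46; interest $461.63 → $38,931.09; payment $8,925.33 (+ $45.00 fee); balance $30,005.76
Week 2: opening $30,005.76; interest $360.07 → $30,365.83; payment $8,925.33; balance $21,440.50
Week 3: opening $21,440.50; interest $257.29 → $21,697.79; payment $8,925.33; balance $12,772.46
Week 4: opening $12,772.46; interest $153.27 → $12,925.73; payment $8,925.33; balance $4,000.40
Week 5: opening $4,000.40; interest $48.00 → $4,048.40; payment $4,048.40; balance $0.00

$4,048.40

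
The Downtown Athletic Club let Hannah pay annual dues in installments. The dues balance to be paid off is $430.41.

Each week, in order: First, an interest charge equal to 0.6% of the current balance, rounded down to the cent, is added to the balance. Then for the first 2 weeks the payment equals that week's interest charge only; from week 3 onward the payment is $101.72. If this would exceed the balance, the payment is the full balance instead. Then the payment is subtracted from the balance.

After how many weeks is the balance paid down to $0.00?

7

Week 1: $430.41 +$2.58 interest = $432.99; pay $2.58 → $430.41
Week 2: $430.41 +$2.58 interest = $432.99; pay $2.58 → $430.41
Week 3: $430.41 +$2.58 interest = $432.99; pay $101.72 → $331.27
Week 4: $331.27 +$1.98 interest = $333.25; pay $101.72 → $231.53
Week 5: $231.53 +$1.38 interest = $232.91; pay $101.72 → $131.19
Week 6: $131.19 +$0.78 interest = $131.97; pay $101.72 → $30.25
Week 7: $30.25 +$0.18 interest = $30.43; pay $30.43 → $0.00
Balance reaches $0.00 in week 7.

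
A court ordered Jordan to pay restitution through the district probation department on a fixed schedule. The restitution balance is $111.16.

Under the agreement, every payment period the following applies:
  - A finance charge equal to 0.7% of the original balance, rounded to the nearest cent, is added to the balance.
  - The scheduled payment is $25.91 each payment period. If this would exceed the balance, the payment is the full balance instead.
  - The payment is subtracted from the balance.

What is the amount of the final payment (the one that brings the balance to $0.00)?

Payment period 1: opening $111.16; interest $0.78 → $111.94; payment $25.91; balance $86.03
Payment period 2: opening $86.03; interest $0.78 → $86.81; payment $25.91; balance $60.90
Payment period 3: opening $60.90; interest $0.78 → $61.68; payment $25.91; balance $35.77
Payment period 4: opening $35.77; interest $0.78 → $36.55; payment $25.91; balance $10.64
Payment period 5: opening $10.64; interest $0.78 → $11.42; payment $11.42; balance $0.00

$11.42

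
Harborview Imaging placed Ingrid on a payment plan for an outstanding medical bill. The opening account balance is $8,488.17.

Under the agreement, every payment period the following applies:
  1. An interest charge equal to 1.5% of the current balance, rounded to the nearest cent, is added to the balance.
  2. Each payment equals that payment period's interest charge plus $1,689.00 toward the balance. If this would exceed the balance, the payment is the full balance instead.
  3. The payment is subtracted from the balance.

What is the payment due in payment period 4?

# | Opening | Interest | Payment | End bal
1 | $8,488.17 | $127.32 | $1,816.32 | $6,799.17
2 | $6,799.17 | $101.99 | $1,790.99 | $5,110.17
3 | $5,110.17 | $76.65 | $1,765.65 | $3,421.17
4 | $3,421.17 | $51.32 | $1,740.32 | $1,732.17

$1,740.32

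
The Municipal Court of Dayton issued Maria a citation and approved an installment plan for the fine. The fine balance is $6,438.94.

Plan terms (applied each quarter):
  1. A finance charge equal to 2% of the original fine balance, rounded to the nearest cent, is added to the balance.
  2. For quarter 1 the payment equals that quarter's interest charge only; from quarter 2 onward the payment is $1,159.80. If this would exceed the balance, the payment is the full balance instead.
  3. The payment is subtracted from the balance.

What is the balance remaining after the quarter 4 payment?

# | Opening | Interest | Payment | End bal
1 | $6,438.94 | $128.78 | $128.78 | $6,438.94
2 | $6,438.94 | $128.78 | $1,159.80 | $5,407.92
3 | $5,407.92 | $128.78 | $1,159.80 | $4,376.90
4 | $4,376.90 | $128.78 | $1,159.80 | $3,345.88

$3,345.88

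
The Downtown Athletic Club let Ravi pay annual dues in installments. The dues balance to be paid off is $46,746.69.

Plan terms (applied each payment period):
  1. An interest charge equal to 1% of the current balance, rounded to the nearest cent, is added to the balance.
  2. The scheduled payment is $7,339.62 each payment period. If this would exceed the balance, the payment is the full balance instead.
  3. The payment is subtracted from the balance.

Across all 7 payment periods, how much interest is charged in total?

Payment period 1: opening $46,746.69; interest $467.47 → $47,214.16; payment $7,339.62; balance $39,874.54
Payment period 2: opening $39,874.54; interest $398.75 → $40,273.29; payment $7,339.62; balance $32,933.67
Payment period 3: opening $32,933.67; interest $329.34 → $33,263.01; payment $7,339.62; balance $25,923.39
Payment period 4: opening $25,923.39; interest $259.23 → $26,182.62; payment $7,339.62; balance $18,843.00
Payment period 5: opening $18,843.00; interest $188.43 → $19,031.43; payment $7,339.62; balance $11,691.81
Payment period 6: opening $11,691.81; interest $116.92 → $11,808.73; payment $7,339.62; balance $4,469.11
Payment period 7: opening $4,469.11; interest $44.69 → $4,513.80; payment $4,513.80; balance $0.00
Total interest: $467.47 + $398.75 + $329.34 + $259.23 + $188.43 + $116.92 + $44.69 = $1,804.83

$1,804.83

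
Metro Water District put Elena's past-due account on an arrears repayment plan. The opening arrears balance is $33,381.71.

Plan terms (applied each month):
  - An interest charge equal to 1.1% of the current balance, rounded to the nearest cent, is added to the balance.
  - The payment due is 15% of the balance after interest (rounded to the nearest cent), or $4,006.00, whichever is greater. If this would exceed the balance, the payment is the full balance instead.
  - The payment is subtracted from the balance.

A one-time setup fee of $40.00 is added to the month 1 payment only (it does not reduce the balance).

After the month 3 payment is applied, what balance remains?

Month 1: $33,381.71 +$367.20 interest = $33,748.91; pay $5,062.34 (+ $40.00 fee) → $28,686.57
Month 2: $28,686.57 +$315.55 interest = $29,002.12; pay $4,350.32 → $24,651.80
Month 3: $24,651.80 +$271.17 interest = $24,922.97; pay $4,006.00 → $20,916.97

$20,916.97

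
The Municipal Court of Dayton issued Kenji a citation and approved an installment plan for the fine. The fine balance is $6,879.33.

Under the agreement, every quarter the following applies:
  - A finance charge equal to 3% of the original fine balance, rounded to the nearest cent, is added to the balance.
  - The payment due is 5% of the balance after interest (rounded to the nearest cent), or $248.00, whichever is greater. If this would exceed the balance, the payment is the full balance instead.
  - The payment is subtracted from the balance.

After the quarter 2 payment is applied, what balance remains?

Quarter 1: opening $6,879.33; interest $206.38 → $7,085.71; payment $354.29; balance $6,731.42
Quarter 2: opening $6,731.42; interest $206.38 → $6,937.80; payment $346.89; balance $6,590.91

$6,590.91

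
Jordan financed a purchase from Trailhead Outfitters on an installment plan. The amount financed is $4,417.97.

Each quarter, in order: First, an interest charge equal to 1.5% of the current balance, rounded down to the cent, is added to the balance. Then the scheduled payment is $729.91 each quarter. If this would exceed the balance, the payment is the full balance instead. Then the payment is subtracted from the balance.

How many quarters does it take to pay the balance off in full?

7

# | Opening | Interest | Payment | End bal
1 | $4,417.97 | $66.26 | $729.91 | $3,754.32
2 | $3,754.32 | $56.31 | $729.91 | $3,080.72
3 | $3,080.72 | $46.21 | $729.91 | $2,397.02
4 | $2,397.02 | $35.95 | $729.91 | $1,703.06
5 | $1,703.06 | $25.54 | $729.91 | $998.69
6 | $998.69 | $14.98 | $729.91 | $283.76
7 | $283.76 | $4.25 | $288.01 | $0.00
Balance reaches $0.00 in quarter 7.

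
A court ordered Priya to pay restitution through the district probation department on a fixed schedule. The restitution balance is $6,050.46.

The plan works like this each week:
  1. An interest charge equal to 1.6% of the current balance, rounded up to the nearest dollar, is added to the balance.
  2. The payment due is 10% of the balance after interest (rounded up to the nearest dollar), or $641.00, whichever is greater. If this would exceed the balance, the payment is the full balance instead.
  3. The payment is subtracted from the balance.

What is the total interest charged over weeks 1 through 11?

$569.00

Week 1: opening $6,050.46; interest $97.00 → $6,147.46; payment $641.00; balance $5,506.46
Week 2: opening $5,506.46; interest $89.00 → $5,595.46; payment $641.00; balance $4,954.46
Week 3: opening $4,954.46; interest $80.00 → $5,034.46; payment $641.00; balance $4,393.46
Week 4: opening $4,393.46; interest $71.00 → $4,464.46; payment $641.00; balance $3,823.46
Week 5: opening $3,823.46; interest $62.00 → $3,885.46; payment $641.00; balance $3,244.46
Week 6: opening $3,244.46; interest $52.00 → $3,296.46; payment $641.00; balance $2,655.46
Week 7: opening $2,655.46; interest $43.00 → $2,698.46; payment $641.00; balance $2,057.46
Week 8: opening $2,057.46; interest $33.00 → $2,090.46; payment $641.00; balance $1,449.46
Week 9: opening $1,449.46; interest $24.00 → $1,473.46; payment $641.00; balance $832.46
Week 10: opening $832.46; interest $14.00 → $846.46; payment $641.00; balance $205.46
Week 11: opening $205.46; interest $4.00 → $209.46; payment $209.46; balance $0.00
Total interest: $97.00 + $89.00 + $80.00 + $71.00 + $62.00 + $52.00 + $43.00 + $33.00 + $24.00 + $14.00 + $4.00 = $569.00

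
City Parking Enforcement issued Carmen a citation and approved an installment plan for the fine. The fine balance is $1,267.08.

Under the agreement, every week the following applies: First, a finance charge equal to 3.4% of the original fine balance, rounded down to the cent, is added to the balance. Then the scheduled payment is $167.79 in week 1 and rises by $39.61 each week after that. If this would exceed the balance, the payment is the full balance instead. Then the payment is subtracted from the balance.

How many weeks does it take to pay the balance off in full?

Week 1: opening $1,267.08; interest $43.08 → $1,310.16; payment $167.79; balance $1,142.37
Week 2: opening $1,142.37; interest $43.08 → $1,185.45; payment $207.40; balance $978.05
Week 3: opening $978.05; interest $43.08 → $1,021.13; payment $247.01; balance $774.12
Week 4: opening $774.12; interest $43.08 → $817.20; payment $286.62; balance $530.58
Week 5: opening $530.58; interest $43.08 → $573.66; payment $326.23; balance $247.43
Week 6: opening $247.43; interest $43.08 → $290.51; payment $290.51; balance $0.00
Balance reaches $0.00 in week 6.

6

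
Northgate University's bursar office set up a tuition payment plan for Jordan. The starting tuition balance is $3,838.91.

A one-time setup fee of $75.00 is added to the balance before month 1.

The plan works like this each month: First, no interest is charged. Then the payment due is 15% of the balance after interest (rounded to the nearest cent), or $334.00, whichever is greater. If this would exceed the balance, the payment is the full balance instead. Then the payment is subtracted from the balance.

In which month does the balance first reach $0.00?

Month 1: opening $3,913.91; payment $587.09; balance $3,326.82
Month 2: opening $3,326.82; payment $499.02; balance $2,827.80
Month 3: opening $2,827.80; payment $424.17; balance $2,403.63
Month 4: opening $2,403.63; payment $360.54; balance $2,043.09
Month 5: opening $2,043.09; payment $334.00; balance $1,709.09
Month 6: opening $1,709.09; payment $334.00; balance $1,375.09
Month 7: opening $1,375.09; payment $334.00; balance $1,041.09
Month 8: opening $1,041.09; payment $334.00; balance $707.09
Month 9: opening $707.09; payment $334.00; balance $373.09
Month 10: opening $373.09; payment $334.00; balance $39.09
Month 11: opening $39.09; payment $39.09; balance $0.00
Balance reaches $0.00 in month 11.

11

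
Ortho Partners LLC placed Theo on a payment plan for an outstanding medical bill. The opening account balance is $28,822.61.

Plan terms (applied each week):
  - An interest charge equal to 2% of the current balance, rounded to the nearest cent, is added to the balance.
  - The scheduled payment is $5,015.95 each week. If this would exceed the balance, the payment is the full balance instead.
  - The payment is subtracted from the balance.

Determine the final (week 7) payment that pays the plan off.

$834.07

Week 1: opening $28,822.61; interest $576.45 → $29,399.06; payment $5,015.95; balance $24,383.11
Week 2: opening $24,383.11; interest $487.66 → $24,870.77; payment $5,015.95; balance $19,854.82
Week 3: opening $19,854.82; interest $397.10 → $20,251.92; payment $5,015.95; balance $15,235.97
Week 4: opening $15,235.97; interest $304.72 → $15,540.69; payment $5,015.95; balance $10,524.74
Week 5: opening $10,524.74; interest $210.49 → $10,735.23; payment $5,015.95; balance $5,719.28
Week 6: opening $5,719.28; interest $114.39 → $5,833.67; payment $5,015.95; balance $817.72
Week 7: opening $817.72; interest $16.35 → $834.07; payment $834.07; balance $0.00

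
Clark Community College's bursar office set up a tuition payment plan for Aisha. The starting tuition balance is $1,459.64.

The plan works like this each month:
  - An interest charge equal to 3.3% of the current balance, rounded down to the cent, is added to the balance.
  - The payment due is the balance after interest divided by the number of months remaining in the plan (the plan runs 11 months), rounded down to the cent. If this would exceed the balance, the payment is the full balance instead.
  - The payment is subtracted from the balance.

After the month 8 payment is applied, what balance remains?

$516.15

Month 1: opening $1,459.64; interest $48.16 → $1,507.80; payment $137.07; balance $1,370.73
Month 2: opening $1,370.73; interest $45.23 → $1,415.96; payment $141.59; balance $1,274.37
Month 3: opening $1,274.37; interest $42.05 → $1,316.42; payment $146.26; balance $1,170.16
Month 4: opening $1,170.16; interest $38.61 → $1,208.77; payment $151.09; balance $1,057.68
Month 5: opening $1,057.68; interest $34.90 → $1,092.58; payment $156.08; balance $936.50
Month 6: opening $936.50; interest $30.90 → $967.40; payment $161.23; balance $806.17
Month 7: opening $806.17; interest $26.60 → $832.77; payment $166.55; balance $666.22
Month 8: opening $666.22; interest $21.98 → $688.20; payment $172.05; balance $516.15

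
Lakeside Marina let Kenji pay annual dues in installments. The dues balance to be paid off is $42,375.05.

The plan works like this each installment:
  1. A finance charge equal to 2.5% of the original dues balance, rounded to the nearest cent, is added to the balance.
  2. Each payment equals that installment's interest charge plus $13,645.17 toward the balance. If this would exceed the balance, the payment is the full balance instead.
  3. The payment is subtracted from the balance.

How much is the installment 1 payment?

$14,704.55

Installment 1: opening $42,375.05; interest $1,059.38 → $43,434.43; payment $14,704.55; balance $28,729.88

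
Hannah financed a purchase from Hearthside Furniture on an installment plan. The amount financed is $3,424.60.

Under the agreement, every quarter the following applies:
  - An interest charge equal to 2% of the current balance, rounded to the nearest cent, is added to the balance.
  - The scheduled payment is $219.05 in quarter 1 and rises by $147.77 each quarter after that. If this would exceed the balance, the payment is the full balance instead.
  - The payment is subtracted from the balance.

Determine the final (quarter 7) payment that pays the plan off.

$202.27

# | Opening | Interest | Payment | End bal
1 | $3,424.60 | $68.49 | $219.05 | $3,274.04
2 | $3,274.04 | $65.48 | $366.82 | $2,972.70
3 | $2,972.70 | $59.45 | $514.59 | $2,517.56
4 | $2,517.56 | $50.35 | $662.36 | $1,905.55
5 | $1,905.55 | $38.11 | $810.13 | $1,133.53
6 | $1,133.53 | $22.67 | $957.90 | $198.30
7 | $198.30 | $3.97 | $202.27 | $0.00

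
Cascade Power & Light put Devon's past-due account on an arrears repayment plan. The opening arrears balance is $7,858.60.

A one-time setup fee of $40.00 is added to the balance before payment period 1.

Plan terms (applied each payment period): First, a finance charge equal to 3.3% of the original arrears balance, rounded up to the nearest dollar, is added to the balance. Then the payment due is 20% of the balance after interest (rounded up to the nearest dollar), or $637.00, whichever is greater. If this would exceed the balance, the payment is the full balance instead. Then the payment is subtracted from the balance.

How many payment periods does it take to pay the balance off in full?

14

Payment period 1: $7,898.60 +$260.00 interest = $8,158.60; pay $1,632.00 → $6,526.60
Payment period 2: $6,526.60 +$260.00 interest = $6,786.60; pay $1,358.00 → $5,428.60
Payment period 3: $5,428.60 +$260.00 interest = $5,688.60; pay $1,138.00 → $4,550.60
Payment period 4: $4,550.60 +$260.00 interest = $4,810.60; pay $963.00 → $3,847.60
Payment period 5: $3,847.60 +$260.00 interest = $4,107.60; pay $822.00 → $3,285.60
Payment period 6: $3,285.60 +$260.00 interest = $3,545.60; pay $710.00 → $2,835.60
Payment period 7: $2,835.60 +$260.00 interest = $3,095.60; pay $637.00 → $2,458.60
Payment period 8: $2,458.60 +$260.00 interest = $2,718.60; pay $637.00 → $2,081.60
Payment period 9: $2,081.60 +$260.00 interest = $2,341.60; pay $637.00 → $1,704.60
Payment period 10: $1,704.60 +$260.00 interest = $1,964.60; pay $637.00 → $1,327.60
Payment period 11: $1,327.60 +$260.00 interest = $1,587.60; pay $637.00 → $950.60
Payment period 12: $950.60 +$260.00 interest = $1,210.60; pay $637.00 → $573.60
Payment period 13: $573.60 +$260.00 interest = $833.60; pay $637.00 → $196.60
Payment period 14: $196.60 +$260.00 interest = $456.60; pay $456.60 → $0.00
Balance reaches $0.00 in payment period 14.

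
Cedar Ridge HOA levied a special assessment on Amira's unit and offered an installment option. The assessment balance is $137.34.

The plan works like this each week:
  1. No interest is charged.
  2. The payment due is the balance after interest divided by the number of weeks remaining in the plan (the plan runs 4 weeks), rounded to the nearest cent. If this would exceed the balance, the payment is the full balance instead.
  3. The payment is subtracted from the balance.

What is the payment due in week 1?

Week 1: $137.34 − $34.34 → $103.00

$34.34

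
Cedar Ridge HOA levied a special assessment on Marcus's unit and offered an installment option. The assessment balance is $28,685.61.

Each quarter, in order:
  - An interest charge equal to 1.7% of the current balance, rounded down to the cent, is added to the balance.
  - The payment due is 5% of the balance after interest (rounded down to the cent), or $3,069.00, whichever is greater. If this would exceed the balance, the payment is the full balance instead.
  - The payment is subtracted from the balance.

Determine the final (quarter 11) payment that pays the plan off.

Quarter 1: $28,685.61 +$487.65 interest = $29,173.26; pay $3,069.00 → $26,104.26
Quarter 2: $26,104.26 +$443.77 interest = $26,548.03; pay $3,069.00 → $23,479.03
Quarter 3: $23,479.03 +$399.14 interest = $23,878.17; pay $3,069.00 → $20,809.17
Quarter 4: $20,809.17 +$353.75 interest = $21,162.92; pay $3,069.00 → $18,093.92
Quarter 5: $18,093.92 +$307.59 interest = $18,401.51; pay $3,069.00 → $15,332.51
Quarter 6: $15,332.51 +$260.65 interest = $15,593.16; pay $3,069.00 → $12,524.16
Quarter 7: $12,524.16 +$212.91 interest = $12,737.07; pay $3,069.00 → $9,668.07
Quarter 8: $9,668.07 +$164.35 interest = $9,832.42; pay $3,069.00 → $6,763.42
Quarter 9: $6,763.42 +$114.97 interest = $6,878.39; pay $3,069.00 → $3,809.39
Quarter 10: $3,809.39 +$64.75 interest = $3,874.14; pay $3,069.00 → $805.14
Quarter 11: $805.14 +$13.68 interest = $818.82; pay $818.82 → $0.00

$818.82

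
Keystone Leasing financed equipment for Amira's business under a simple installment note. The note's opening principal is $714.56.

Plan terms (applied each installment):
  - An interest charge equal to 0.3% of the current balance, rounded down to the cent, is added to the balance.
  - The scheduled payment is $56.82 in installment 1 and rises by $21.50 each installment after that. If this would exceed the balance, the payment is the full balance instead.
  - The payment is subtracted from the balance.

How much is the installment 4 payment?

Installment 1: $714.56 +$2.14 interest = $716.70; pay $56.82 → $659.88
Installment 2: $659.88 +$1.97 interest = $661.85; pay $78.32 → $583.53
Installment 3: $583.53 +$1.75 interest = $585.28; pay $99.82 → $485.46
Installment 4: $485.46 +$1.45 interest = $486.91; pay $121.32 → $365.59

$121.32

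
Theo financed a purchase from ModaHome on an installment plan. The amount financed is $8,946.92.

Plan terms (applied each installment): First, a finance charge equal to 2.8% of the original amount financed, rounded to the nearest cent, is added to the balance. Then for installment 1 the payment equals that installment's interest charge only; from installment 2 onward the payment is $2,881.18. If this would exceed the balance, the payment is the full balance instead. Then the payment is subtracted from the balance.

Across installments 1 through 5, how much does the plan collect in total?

Installment 1: opening $8,946.92; interest $250.51 → $9,197.43; payment $250.51; balance $8,946.92
Installment 2: opening $8,946.92; interest $250.51 → $9,197.43; payment $2,881.18; balance $6,316.25
Installment 3: opening $6,316.25; interest $250.51 → $6,566.76; payment $2,881.18; balance $3,685.58
Installment 4: opening $3,685.58; interest $250.51 → $3,936.09; payment $2,881.18; balance $1,054.91
Installment 5: opening $1,054.91; interest $250.51 → $1,305.42; payment $1,305.42; balance $0.00
Total paid: $10,199.47

$10,199.47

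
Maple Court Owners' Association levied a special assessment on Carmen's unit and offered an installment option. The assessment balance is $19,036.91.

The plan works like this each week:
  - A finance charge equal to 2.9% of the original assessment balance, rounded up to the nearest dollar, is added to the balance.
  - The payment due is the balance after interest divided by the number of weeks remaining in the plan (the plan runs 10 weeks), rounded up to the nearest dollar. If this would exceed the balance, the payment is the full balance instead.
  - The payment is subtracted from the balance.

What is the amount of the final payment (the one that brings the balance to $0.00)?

Week 1: $19,036.91 +$553.00 interest = $19,589.91; pay $1,959.00 → $17,630.91
Week 2: $17,630.91 +$553.00 interest = $18,183.91; pay $2,021.00 → $16,162.91
Week 3: $16,162.91 +$553.00 interest = $16,715.91; pay $2,090.00 → $14,625.91
Week 4: $14,625.91 +$553.00 interest = $15,178.91; pay $2,169.00 → $13,009.91
Week 5: $13,009.91 +$553.00 interest = $13,562.91; pay $2,261.00 → $11,301.91
Week 6: $11,301.91 +$553.00 interest = $11,854.91; pay $2,371.00 → $9,483.91
Week 7: $9,483.91 +$553.00 interest = $10,036.91; pay $2,510.00 → $7,526.91
Week 8: $7,526.91 +$553.00 interest = $8,079.91; pay $2,694.00 → $5,385.91
Week 9: $5,385.91 +$553.00 interest = $5,938.91; pay $2,970.00 → $2,968.91
Week 10: $2,968.91 +$553.00 interest = $3,521.91; pay $3,521.91 → $0.00

$3,521.91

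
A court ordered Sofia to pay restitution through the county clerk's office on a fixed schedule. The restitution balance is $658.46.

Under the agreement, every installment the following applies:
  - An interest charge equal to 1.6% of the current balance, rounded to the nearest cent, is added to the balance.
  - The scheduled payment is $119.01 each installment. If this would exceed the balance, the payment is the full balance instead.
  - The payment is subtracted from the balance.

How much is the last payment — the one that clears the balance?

$100.03

Installment 1: opening $658.46; interest $10.54 → $669.00; payment $119.01; balance $549.99
Installment 2: opening $549.99; interest $8.80 → $558.79; payment $119.01; balance $439.78
Installment 3: opening $439.78; interest $7.04 → $446.82; payment $119.01; balance $327.81
Installment 4: opening $327.81; interest $5.24 → $333.05; payment $119.01; balance $214.04
Installment 5: opening $214.04; interest $3.42 → $217.46; payment $119.01; balance $98.45
Installment 6: opening $98.45; interest $1.58 → $100.03; payment $100.03; balance $0.00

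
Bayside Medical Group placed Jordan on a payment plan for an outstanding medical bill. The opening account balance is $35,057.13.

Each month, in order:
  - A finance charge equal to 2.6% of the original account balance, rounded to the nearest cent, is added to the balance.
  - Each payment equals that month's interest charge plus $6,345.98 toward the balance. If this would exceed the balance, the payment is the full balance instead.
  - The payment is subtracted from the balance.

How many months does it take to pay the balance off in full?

Month 1: opening $35,057.13; interest $911.49 → $35,968.62; payment $7,257.47; balance $28,711.15
Month 2: opening $28,711.15; interest $911.49 → $29,622.64; payment $7,257.47; balance $22,365.17
Month 3: opening $22,365.17; interest $911.49 → $23,276.66; payment $7,257.47; balance $16,019.19
Month 4: opening $16,019.19; interest $911.49 → $16,930.68; payment $7,257.47; balance $9,673.21
Month 5: opening $9,673.21; interest $911.49 → $10,584.70; payment $7,257.47; balance $3,327.23
Month 6: opening $3,327.23; interest $911.49 → $4,238.72; payment $4,238.72; balance $0.00
Balance reaches $0.00 in month 6.

6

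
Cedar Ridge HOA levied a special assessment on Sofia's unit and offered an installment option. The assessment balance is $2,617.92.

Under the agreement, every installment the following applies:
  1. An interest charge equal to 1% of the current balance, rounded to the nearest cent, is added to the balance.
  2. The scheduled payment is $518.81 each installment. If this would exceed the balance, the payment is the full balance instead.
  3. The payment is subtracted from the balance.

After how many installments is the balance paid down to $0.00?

Installment 1: opening $2,617.92; interest $26.18 → $2,644.10; payment $518.81; balance $2,125.29
Installment 2: opening $2,125.29; interest $21.25 → $2,146.54; payment $518.81; balance $1,627.73
Installment 3: opening $1,627.73; interest $16.28 → $1,644.01; payment $518.81; balance $1,125.20
Installment 4: opening $1,125.20; interest $11.25 → $1,136.45; payment $518.81; balance $617.64
Installment 5: opening $617.64; interest $6.18 → $623.82; payment $518.81; balance $105.01
Installment 6: opening $105.01; interest $1.05 → $106.06; payment $106.06; balance $0.00
Balance reaches $0.00 in installment 6.

6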